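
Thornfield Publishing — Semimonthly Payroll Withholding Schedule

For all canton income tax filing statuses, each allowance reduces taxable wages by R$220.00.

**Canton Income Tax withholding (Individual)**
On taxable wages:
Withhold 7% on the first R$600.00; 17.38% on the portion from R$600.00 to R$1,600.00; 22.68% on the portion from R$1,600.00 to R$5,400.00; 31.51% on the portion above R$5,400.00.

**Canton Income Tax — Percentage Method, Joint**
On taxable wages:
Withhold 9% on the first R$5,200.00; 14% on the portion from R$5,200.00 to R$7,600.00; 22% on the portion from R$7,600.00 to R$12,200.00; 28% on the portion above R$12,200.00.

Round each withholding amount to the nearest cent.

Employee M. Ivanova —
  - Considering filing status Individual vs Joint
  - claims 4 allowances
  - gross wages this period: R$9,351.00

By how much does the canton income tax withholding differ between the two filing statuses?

Canton Income Tax (Individual): taxable = R$9,351.00 − 4×R$220.00 = R$8,471.00
  R$1,077.64 + 31.51% × (R$8,471.00 − R$5,400.00) = R$1,077.64 + 31.51% × R$3,071.00 = R$2,045.31
Canton Income Tax (Joint): taxable = R$9,351.00 − 4×R$220.00 = R$8,471.00
  R$804.00 + 22% × (R$8,471.00 − R$7,600.00) = R$804.00 + 22% × R$871.00 = R$995.62
Difference: |R$2,045.31 − R$995.62| = R$1,049.69 (higher under Individual)

R$1,049.69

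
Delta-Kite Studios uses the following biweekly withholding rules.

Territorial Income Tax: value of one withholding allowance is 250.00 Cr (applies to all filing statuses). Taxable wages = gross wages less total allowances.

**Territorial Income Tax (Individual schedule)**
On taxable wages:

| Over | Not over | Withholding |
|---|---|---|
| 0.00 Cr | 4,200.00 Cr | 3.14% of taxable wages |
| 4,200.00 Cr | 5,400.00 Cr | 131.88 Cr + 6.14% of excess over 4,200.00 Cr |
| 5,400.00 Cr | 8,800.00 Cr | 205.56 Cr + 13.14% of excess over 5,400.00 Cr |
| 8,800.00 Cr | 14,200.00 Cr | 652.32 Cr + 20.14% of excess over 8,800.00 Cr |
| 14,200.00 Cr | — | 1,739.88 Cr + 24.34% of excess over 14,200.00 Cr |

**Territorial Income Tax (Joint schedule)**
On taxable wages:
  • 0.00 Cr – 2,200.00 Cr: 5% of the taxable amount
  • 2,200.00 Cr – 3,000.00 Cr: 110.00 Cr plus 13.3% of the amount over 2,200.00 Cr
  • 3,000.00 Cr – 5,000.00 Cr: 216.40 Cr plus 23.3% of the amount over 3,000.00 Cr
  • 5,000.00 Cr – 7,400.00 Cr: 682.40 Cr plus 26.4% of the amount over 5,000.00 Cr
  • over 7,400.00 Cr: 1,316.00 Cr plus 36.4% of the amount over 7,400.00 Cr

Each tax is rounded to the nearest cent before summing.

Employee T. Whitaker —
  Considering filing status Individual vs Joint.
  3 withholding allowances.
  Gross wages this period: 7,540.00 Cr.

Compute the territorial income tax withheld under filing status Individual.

388.21 Cr

Territorial Income Tax (Individual): taxable = 7,540.00 Cr − 3×250.00 Cr = 6,790.00 Cr
  205.56 Cr + 13.14% × (6,790.00 Cr − 5,400.00 Cr) = 205.56 Cr + 13.14% × 1,390.00 Cr = 388.21 Cr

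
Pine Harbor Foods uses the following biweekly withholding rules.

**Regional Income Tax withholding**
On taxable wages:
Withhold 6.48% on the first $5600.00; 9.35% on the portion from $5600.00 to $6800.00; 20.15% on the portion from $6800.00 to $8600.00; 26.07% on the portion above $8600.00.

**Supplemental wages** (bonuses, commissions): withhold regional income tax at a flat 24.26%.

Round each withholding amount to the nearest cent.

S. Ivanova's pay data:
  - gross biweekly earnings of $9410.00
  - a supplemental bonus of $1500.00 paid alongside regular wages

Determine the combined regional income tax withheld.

Regional Income Tax: taxable = $9410.00
  $837.78 + 26.07% × ($9410.00 − $8600.00) = $837.78 + 26.07% × $810.00 = $1048.95
Supplemental (24.26% flat on bonus): 24.26% × $1500.00 = $363.90
Total regional income tax: $1048.95 + $363.90 = $1412.85

$1412.85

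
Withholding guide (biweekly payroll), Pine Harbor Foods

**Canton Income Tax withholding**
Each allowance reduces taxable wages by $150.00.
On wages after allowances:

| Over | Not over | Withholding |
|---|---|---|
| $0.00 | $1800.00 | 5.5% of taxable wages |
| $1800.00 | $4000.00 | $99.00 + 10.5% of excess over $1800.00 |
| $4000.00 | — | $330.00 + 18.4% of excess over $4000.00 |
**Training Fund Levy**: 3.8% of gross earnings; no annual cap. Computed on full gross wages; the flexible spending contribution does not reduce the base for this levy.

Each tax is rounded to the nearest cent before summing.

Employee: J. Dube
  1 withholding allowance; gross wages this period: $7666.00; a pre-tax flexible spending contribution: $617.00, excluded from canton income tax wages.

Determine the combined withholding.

$1154.73

Canton Income Tax: taxable = $7666.00 − $617.00 − 1×$150.00 = $6899.00
  $330.00 + 18.4% × ($6899.00 − $4000.00) = $330.00 + 18.4% × $2899.00 = $863.42
Training Fund Levy: 3.8% × $7666.00 = $291.31
Total: $863.42 + $291.31 = $1154.73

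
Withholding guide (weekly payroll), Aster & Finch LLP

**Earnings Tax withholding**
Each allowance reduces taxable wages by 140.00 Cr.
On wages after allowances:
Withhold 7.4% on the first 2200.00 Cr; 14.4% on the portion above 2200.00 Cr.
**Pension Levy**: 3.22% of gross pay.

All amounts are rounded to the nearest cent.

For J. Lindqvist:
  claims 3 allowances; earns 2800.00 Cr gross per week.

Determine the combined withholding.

278.88 Cr

Earnings Tax: taxable = 2800.00 Cr − 3×140.00 Cr = 2380.00 Cr
  162.80 Cr + 14.4% × (2380.00 Cr − 2200.00 Cr) = 162.80 Cr + 14.4% × 180.00 Cr = 188.72 Cr
Pension Levy: 3.22% × 2800.00 Cr = 90.16 Cr
Total: 188.72 Cr + 90.16 Cr = 278.88 Cr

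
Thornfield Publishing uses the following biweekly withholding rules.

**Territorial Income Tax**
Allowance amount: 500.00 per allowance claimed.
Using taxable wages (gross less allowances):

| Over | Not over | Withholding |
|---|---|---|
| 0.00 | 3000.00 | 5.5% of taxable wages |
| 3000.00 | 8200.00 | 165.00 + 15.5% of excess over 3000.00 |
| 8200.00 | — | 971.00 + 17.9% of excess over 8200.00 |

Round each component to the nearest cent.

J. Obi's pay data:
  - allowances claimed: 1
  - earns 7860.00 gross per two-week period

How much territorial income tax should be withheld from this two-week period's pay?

840.80

Territorial Income Tax: taxable = 7860.00 − 1×500.00 = 7360.00
  165.00 + 15.5% × (7360.00 − 3000.00) = 165.00 + 15.5% × 4360.00 = 840.80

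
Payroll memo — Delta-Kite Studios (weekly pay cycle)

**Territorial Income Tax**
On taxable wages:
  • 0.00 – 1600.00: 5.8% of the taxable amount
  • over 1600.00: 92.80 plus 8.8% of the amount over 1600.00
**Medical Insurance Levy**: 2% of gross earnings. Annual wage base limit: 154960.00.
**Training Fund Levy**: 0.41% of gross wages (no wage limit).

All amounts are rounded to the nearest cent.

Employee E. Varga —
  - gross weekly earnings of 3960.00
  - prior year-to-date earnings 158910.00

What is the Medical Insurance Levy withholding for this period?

Medical Insurance Levy: YTD 158910.00 ≥ cap 154960.00 → 0.00

0.00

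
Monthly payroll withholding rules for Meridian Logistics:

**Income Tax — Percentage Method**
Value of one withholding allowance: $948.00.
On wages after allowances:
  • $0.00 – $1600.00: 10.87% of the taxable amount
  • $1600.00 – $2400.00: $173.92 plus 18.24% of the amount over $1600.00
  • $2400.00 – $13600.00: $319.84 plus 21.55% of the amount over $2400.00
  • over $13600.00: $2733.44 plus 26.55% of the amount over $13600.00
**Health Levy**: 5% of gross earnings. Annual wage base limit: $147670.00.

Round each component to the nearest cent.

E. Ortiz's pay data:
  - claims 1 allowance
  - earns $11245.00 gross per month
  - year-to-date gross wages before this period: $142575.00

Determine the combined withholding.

Income Tax: taxable = $11245.00 − 1×$948.00 = $10297.00
  $319.84 + 21.55% × ($10297.00 − $2400.00) = $319.84 + 21.55% × $7897.00 = $2021.64
Health Levy: cap $147670.00 − YTD $142575.00 = $5095.00 subject; 5% × $5095.00 = $254.75
Total: $2021.64 + $254.75 = $2276.39

$2276.39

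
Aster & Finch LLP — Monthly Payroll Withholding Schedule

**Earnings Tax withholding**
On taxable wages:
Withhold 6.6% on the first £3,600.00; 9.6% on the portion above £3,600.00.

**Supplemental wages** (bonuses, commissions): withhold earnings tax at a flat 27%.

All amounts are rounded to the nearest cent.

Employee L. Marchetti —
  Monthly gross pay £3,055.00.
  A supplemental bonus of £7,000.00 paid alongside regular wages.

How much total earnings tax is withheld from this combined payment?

Earnings Tax: taxable = £3,055.00
  6.6% × £3,055.00 = £201.63
Supplemental (27% flat on bonus): 27% × £7,000.00 = £1,890.00
Total earnings tax: £201.63 + £1,890.00 = £2,091.63

£2,091.63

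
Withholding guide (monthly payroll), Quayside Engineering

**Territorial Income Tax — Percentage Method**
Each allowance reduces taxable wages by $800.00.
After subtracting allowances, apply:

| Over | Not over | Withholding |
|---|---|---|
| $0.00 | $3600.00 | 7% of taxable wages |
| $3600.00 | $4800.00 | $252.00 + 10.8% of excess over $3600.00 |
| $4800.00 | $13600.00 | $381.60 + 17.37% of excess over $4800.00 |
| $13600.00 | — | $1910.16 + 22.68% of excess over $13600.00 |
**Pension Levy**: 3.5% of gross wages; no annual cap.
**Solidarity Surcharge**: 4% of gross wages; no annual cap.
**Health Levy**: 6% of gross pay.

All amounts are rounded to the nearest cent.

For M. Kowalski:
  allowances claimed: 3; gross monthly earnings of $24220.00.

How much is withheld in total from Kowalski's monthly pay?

$7044.16

Territorial Income Tax: taxable = $24220.00 − 3×$800.00 = $21820.00
  $1910.16 + 22.68% × ($21820.00 − $13600.00) = $1910.16 + 22.68% × $8220.00 = $3774.46
Pension Levy: 3.5% × $24220.00 = $847.70
Solidarity Surcharge: 4% × $24220.00 = $968.80
Health Levy: 6% × $24220.00 = $1453.20
Total: $3774.46 + $847.70 + $968.80 + $1453.20 = $7044.16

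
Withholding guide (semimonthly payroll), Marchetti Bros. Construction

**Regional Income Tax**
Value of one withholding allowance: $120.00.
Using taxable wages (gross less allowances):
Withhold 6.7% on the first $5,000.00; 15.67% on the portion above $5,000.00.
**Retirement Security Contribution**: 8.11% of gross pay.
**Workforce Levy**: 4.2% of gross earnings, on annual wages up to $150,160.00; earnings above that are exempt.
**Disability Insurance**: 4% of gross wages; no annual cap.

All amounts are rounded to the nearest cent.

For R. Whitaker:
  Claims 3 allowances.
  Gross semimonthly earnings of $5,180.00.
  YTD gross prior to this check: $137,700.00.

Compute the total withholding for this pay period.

$1,167.80

Regional Income Tax: taxable = $5,180.00 − 3×$120.00 = $4,820.00
  6.7% × $4,820.00 = $322.94
Retirement Security Contribution: 8.11% × $5,180.00 = $420.10
Workforce Levy: 4.2% × $5,180.00 = $217.56
Disability Insurance: 4% × $5,180.00 = $207.20
Total: $322.94 + $420.10 + $217.56 + $207.20 = $1,167.80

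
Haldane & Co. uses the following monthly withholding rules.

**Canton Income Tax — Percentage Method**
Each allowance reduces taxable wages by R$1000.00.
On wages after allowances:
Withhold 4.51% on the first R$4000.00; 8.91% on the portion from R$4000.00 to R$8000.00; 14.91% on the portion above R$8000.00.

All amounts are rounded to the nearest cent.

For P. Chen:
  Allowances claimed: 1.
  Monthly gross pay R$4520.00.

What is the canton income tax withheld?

R$158.75

Canton Income Tax: taxable = R$4520.00 − 1×R$1000.00 = R$3520.00
  4.51% × R$3520.00 = R$158.75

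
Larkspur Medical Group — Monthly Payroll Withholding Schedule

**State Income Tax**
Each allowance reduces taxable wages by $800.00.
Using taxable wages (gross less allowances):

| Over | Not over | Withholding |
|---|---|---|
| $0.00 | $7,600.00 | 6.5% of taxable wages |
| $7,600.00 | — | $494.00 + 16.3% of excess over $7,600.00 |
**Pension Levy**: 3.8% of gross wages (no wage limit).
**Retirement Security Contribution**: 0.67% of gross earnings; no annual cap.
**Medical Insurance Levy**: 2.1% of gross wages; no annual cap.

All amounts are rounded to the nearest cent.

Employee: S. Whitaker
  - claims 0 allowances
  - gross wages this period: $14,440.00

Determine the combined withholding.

State Income Tax: taxable = $14,440.00
  $494.00 + 16.3% × ($14,440.00 − $7,600.00) = $494.00 + 16.3% × $6,840.00 = $1,608.92
Pension Levy: 3.8% × $14,440.00 = $548.72
Retirement Security Contribution: 0.67% × $14,440.00 = $96.75
Medical Insurance Levy: 2.1% × $14,440.00 = $303.24
Total: $1,608.92 + $548.72 + $96.75 + $303.24 = $2,557.63

$2,557.63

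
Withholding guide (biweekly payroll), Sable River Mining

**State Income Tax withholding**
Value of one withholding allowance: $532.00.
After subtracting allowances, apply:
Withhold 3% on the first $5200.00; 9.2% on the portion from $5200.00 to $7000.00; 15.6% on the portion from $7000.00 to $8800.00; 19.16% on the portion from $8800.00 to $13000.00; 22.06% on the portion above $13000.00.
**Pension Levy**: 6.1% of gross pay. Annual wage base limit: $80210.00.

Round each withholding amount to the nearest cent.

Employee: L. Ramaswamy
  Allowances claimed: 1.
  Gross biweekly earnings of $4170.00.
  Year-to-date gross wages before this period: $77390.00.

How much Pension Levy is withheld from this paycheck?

$172.02

Pension Levy: cap $80210.00 − YTD $77390.00 = $2820.00 subject; 6.1% × $2820.00 = $172.02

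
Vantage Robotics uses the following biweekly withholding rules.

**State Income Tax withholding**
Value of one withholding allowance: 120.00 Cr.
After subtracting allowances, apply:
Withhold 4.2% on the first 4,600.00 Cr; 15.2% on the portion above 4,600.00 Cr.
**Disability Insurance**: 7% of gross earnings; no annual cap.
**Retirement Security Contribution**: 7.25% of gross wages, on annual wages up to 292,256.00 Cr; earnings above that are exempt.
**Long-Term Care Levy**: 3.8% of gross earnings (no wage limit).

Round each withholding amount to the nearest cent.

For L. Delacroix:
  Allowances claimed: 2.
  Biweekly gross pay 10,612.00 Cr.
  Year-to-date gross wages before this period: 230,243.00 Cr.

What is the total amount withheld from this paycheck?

2,986.01 Cr

State Income Tax: taxable = 10,612.00 Cr − 2×120.00 Cr = 10,372.00 Cr
  193.20 Cr + 15.2% × (10,372.00 Cr − 4,600.00 Cr) = 193.20 Cr + 15.2% × 5,772.00 Cr = 1,070.54 Cr
Disability Insurance: 7% × 10,612.00 Cr = 742.84 Cr
Retirement Security Contribution: 7.25% × 10,612.00 Cr = 769.37 Cr
Long-Term Care Levy: 3.8% × 10,612.00 Cr = 403.26 Cr
Total: 1,070.54 Cr + 742.84 Cr + 769.37 Cr + 403.26 Cr = 2,986.01 Cr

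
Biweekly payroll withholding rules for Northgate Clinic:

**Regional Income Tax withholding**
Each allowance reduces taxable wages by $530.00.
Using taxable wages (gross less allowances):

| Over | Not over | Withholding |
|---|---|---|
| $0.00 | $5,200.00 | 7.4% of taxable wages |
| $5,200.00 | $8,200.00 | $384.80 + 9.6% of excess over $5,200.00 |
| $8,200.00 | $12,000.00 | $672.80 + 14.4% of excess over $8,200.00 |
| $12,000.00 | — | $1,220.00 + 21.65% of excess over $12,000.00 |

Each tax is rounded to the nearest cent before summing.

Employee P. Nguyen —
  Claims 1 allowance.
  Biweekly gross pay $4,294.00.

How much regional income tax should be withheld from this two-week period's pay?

Regional Income Tax: taxable = $4,294.00 − 1×$530.00 = $3,764.00
  7.4% × $3,764.00 = $278.54

$278.54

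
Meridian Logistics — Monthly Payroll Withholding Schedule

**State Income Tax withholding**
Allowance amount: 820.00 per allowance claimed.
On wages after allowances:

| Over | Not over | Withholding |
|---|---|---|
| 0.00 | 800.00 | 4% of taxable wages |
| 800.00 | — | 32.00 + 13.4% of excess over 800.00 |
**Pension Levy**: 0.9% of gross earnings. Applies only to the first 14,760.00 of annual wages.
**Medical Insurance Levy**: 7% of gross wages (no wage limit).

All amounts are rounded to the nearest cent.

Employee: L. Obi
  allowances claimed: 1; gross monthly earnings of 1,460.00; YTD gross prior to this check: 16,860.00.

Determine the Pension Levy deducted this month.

Pension Levy: YTD 16,860.00 ≥ cap 14,760.00 → 0.00

0.00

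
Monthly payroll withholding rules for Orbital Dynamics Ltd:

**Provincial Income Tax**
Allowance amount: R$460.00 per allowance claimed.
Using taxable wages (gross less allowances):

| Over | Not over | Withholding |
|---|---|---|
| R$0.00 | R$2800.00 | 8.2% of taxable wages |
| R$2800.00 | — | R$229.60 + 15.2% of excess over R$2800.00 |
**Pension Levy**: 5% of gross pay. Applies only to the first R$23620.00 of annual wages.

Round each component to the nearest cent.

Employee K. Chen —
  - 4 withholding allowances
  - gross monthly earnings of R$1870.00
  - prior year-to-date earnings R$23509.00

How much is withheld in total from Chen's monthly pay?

R$8.01

Provincial Income Tax: taxable = R$1870.00 − 4×R$460.00 = R$30.00
  8.2% × R$30.00 = R$2.46
Pension Levy: cap R$23620.00 − YTD R$23509.00 = R$111.00 subject; 5% × R$111.00 = R$5.55
Total: R$2.46 + R$5.55 = R$8.01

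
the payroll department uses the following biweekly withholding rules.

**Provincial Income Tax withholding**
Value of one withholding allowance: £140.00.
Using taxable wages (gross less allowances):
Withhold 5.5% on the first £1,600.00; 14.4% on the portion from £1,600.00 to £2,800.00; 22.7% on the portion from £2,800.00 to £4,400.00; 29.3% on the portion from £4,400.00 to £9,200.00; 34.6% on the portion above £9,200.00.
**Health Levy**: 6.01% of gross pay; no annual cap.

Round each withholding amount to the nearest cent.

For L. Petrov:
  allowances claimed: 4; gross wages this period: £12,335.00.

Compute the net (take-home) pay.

Provincial Income Tax: taxable = £12,335.00 − 4×£140.00 = £11,775.00
  £2,030.40 + 34.6% × (£11,775.00 − £9,200.00) = £2,030.40 + 34.6% × £2,575.00 = £2,921.35
Health Levy: 6.01% × £12,335.00 = £741.33
Total withheld: £2,921.35 + £741.33 = £3,662.68
Net pay: £12,335.00 − £3,662.68 = £8,672.32

£8,672.32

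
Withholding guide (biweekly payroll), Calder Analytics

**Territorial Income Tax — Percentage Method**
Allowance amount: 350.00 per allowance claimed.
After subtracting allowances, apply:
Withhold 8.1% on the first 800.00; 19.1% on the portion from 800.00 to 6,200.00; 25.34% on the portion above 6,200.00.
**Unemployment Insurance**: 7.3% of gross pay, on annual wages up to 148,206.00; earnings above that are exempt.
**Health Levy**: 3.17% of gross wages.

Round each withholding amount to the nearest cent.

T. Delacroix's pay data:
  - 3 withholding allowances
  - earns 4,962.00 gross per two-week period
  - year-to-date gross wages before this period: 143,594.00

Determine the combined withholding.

Territorial Income Tax: taxable = 4,962.00 − 3×350.00 = 3,912.00
  64.80 + 19.1% × (3,912.00 − 800.00) = 64.80 + 19.1% × 3,112.00 = 659.19
Unemployment Insurance: cap 148,206.00 − YTD 143,594.00 = 4,612.00 subject; 7.3% × 4,612.00 = 336.68
Health Levy: 3.17% × 4,962.00 = 157.30
Total: 659.19 + 336.68 + 157.30 = 1,153.17

1,153.17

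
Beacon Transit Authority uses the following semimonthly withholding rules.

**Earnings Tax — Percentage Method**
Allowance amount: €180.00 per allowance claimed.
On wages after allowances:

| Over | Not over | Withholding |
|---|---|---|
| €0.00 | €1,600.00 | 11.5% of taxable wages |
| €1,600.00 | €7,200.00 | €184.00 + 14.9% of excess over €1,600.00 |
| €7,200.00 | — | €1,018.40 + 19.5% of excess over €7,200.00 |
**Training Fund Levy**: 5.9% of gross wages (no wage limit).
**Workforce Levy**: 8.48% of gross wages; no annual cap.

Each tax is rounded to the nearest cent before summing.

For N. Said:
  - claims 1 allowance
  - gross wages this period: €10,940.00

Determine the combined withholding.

€3,285.77

Earnings Tax: taxable = €10,940.00 − 1×€180.00 = €10,760.00
  €1,018.40 + 19.5% × (€10,760.00 − €7,200.00) = €1,018.40 + 19.5% × €3,560.00 = €1,712.60
Training Fund Levy: 5.9% × €10,940.00 = €645.46
Workforce Levy: 8.48% × €10,940.00 = €927.71
Total: €1,712.60 + €645.46 + €927.71 = €3,285.77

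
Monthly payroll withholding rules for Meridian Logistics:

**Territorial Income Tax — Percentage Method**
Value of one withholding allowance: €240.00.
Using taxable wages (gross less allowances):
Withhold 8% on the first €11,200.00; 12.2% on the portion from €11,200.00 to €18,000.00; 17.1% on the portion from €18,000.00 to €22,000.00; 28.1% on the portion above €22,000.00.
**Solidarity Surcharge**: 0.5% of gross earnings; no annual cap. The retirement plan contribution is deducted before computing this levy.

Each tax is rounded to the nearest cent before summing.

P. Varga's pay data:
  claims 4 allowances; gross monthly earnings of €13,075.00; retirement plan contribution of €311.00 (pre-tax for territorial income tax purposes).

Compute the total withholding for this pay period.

Territorial Income Tax: taxable = €13,075.00 − €311.00 − 4×€240.00 = €11,804.00
  €896.00 + 12.2% × (€11,804.00 − €11,200.00) = €896.00 + 12.2% × €604.00 = €969.69
Solidarity Surcharge: 0.5% × €12,764.00 = €63.82
Total: €969.69 + €63.82 = €1,033.51

€1,033.51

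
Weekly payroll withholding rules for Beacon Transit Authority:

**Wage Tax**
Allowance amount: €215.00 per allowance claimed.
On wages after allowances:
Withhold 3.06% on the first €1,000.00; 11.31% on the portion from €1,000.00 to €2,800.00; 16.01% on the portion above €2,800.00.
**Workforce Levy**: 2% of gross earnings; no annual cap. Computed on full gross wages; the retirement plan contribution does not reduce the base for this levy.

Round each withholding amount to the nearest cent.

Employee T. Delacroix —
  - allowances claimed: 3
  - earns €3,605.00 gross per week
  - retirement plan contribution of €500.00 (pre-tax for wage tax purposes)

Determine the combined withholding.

Wage Tax: taxable = €3,605.00 − €500.00 − 3×€215.00 = €2,460.00
  €30.60 + 11.31% × (€2,460.00 − €1,000.00) = €30.60 + 11.31% × €1,460.00 = €195.73
Workforce Levy: 2% × €3,605.00 = €72.10
Total: €195.73 + €72.10 = €267.83

€267.83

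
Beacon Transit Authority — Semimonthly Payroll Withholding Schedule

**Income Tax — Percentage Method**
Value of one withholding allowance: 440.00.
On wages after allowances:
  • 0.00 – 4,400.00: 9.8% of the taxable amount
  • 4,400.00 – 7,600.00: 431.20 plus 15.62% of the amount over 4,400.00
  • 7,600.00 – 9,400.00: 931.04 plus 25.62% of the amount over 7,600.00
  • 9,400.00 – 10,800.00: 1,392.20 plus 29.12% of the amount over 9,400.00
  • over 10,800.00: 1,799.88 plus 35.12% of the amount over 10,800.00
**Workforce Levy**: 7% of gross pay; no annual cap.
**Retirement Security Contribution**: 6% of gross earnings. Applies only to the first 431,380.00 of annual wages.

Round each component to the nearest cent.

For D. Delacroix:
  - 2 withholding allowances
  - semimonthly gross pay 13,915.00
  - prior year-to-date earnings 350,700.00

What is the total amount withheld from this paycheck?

4,393.76

Income Tax: taxable = 13,915.00 − 2×440.00 = 13,035.00
  1,799.88 + 35.12% × (13,035.00 − 10,800.00) = 1,799.88 + 35.12% × 2,235.00 = 2,584.81
Workforce Levy: 7% × 13,915.00 = 974.05
Retirement Security Contribution: 6% × 13,915.00 = 834.90
Total: 2,584.81 + 974.05 + 834.90 = 4,393.76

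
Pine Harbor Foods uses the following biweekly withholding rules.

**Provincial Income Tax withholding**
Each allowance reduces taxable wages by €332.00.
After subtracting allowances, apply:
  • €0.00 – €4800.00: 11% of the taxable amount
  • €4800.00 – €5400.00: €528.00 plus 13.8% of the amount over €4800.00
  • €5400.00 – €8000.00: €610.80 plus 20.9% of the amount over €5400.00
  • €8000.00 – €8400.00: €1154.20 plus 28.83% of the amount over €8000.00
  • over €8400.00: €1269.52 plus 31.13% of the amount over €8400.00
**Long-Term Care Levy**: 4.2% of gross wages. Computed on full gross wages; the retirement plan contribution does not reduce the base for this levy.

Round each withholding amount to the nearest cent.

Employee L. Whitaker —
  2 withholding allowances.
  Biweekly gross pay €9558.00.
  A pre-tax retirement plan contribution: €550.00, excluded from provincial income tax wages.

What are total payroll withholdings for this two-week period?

€1654.82

Provincial Income Tax: taxable = €9558.00 − €550.00 − 2×€332.00 = €8344.00
  €1154.20 + 28.83% × (€8344.00 − €8000.00) = €1154.20 + 28.83% × €344.00 = €1253.38
Long-Term Care Levy: 4.2% × €9558.00 = €401.44
Total: €1253.38 + €401.44 = €1654.82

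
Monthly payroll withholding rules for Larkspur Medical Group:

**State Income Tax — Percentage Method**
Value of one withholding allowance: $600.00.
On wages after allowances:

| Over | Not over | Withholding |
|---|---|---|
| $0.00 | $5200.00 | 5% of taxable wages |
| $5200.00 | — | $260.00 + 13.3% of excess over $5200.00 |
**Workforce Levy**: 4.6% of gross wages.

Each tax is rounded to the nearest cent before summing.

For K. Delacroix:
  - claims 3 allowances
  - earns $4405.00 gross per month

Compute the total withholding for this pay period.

State Income Tax: taxable = $4405.00 − 3×$600.00 = $2605.00
  5% × $2605.00 = $130.25
Workforce Levy: 4.6% × $4405.00 = $202.63
Total: $130.25 + $202.63 = $332.88

$332.88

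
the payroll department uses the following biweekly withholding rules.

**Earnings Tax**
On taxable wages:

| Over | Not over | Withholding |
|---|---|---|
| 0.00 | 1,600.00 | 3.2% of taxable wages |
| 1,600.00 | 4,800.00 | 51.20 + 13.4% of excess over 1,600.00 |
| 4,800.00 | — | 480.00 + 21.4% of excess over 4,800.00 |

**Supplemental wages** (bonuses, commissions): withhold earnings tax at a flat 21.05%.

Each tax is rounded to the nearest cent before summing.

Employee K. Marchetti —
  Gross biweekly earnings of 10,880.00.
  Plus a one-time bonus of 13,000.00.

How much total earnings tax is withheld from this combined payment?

4,517.62

Earnings Tax: taxable = 10,880.00
  480.00 + 21.4% × (10,880.00 − 4,800.00) = 480.00 + 21.4% × 6,080.00 = 1,781.12
Supplemental (21.05% flat on bonus): 21.05% × 13,000.00 = 2,736.50
Total earnings tax: 1,781.12 + 2,736.50 = 4,517.62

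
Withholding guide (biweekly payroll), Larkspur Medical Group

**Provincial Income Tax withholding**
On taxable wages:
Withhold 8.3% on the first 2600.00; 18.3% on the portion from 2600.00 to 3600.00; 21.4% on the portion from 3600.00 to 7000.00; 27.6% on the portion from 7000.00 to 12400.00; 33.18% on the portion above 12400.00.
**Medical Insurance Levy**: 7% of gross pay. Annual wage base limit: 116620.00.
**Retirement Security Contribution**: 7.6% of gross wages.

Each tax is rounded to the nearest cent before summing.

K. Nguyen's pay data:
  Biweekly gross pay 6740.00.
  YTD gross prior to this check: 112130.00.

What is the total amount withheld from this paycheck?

Provincial Income Tax: taxable = 6740.00
  398.80 + 21.4% × (6740.00 − 3600.00) = 398.80 + 21.4% × 3140.00 = 1070.76
Medical Insurance Levy: cap 116620.00 − YTD 112130.00 = 4490.00 subject; 7% × 4490.00 = 314.30
Retirement Security Contribution: 7.6% × 6740.00 = 512.24
Total: 1070.76 + 314.30 + 512.24 = 1897.30

1897.30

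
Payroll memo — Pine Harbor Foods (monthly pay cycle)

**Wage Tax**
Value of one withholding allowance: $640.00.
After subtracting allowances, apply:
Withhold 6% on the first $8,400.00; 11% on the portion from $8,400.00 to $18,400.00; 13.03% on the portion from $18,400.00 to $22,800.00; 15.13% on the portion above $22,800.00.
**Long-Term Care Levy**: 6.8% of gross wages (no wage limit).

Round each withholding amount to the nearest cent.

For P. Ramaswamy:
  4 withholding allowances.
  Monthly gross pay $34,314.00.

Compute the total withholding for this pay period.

$5,865.41

Wage Tax: taxable = $34,314.00 − 4×$640.00 = $31,754.00
  $2,177.32 + 15.13% × ($31,754.00 − $22,800.00) = $2,177.32 + 15.13% × $8,954.00 = $3,532.06
Long-Term Care Levy: 6.8% × $34,314.00 = $2,333.35
Total: $3,532.06 + $2,333.35 = $5,865.41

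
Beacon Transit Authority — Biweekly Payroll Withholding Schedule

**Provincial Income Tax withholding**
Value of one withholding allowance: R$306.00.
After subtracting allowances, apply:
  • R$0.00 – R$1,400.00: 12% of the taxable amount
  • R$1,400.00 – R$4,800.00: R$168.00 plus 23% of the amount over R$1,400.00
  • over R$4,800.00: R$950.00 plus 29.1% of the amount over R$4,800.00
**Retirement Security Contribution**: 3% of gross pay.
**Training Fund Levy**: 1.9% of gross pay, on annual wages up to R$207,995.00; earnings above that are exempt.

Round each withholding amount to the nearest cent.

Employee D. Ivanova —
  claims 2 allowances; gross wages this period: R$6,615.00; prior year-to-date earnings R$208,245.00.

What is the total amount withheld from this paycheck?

Provincial Income Tax: taxable = R$6,615.00 − 2×R$306.00 = R$6,003.00
  R$950.00 + 29.1% × (R$6,003.00 − R$4,800.00) = R$950.00 + 29.1% × R$1,203.00 = R$1,300.07
Retirement Security Contribution: 3% × R$6,615.00 = R$198.45
Training Fund Levy: YTD R$208,245.00 ≥ cap R$207,995.00 → R$0.00
Total: R$1,300.07 + R$198.45 + R$0.00 = R$1,498.52

R$1,498.52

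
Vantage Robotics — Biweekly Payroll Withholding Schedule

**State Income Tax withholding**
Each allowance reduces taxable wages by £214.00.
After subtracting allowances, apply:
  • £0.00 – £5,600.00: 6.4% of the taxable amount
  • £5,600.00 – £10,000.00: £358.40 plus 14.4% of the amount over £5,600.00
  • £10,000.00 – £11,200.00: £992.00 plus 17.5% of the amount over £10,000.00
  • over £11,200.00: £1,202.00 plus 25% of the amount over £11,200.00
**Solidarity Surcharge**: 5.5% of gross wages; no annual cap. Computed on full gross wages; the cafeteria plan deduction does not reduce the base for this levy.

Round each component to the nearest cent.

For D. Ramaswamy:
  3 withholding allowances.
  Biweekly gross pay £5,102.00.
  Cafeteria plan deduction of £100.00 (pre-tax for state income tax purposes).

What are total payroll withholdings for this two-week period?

£559.65

State Income Tax: taxable = £5,102.00 − £100.00 − 3×£214.00 = £4,360.00
  6.4% × £4,360.00 = £279.04
Solidarity Surcharge: 5.5% × £5,102.00 = £280.61
Total: £279.04 + £280.61 = £559.65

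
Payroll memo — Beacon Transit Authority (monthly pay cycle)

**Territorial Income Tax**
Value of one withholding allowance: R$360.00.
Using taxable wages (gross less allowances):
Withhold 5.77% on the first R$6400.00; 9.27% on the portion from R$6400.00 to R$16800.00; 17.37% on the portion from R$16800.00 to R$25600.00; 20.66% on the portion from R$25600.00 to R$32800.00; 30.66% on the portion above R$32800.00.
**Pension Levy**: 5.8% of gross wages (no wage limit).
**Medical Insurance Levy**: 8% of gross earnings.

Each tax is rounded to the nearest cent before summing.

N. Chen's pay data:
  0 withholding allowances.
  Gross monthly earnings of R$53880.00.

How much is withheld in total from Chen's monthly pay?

R$18248.01

Territorial Income Tax: taxable = R$53880.00
  R$4349.44 + 30.66% × (R$53880.00 − R$32800.00) = R$4349.44 + 30.66% × R$21080.00 = R$10812.57
Pension Levy: 5.8% × R$53880.00 = R$3125.04
Medical Insurance Levy: 8% × R$53880.00 = R$4310.40
Total: R$10812.57 + R$3125.04 + R$4310.40 = R$18248.01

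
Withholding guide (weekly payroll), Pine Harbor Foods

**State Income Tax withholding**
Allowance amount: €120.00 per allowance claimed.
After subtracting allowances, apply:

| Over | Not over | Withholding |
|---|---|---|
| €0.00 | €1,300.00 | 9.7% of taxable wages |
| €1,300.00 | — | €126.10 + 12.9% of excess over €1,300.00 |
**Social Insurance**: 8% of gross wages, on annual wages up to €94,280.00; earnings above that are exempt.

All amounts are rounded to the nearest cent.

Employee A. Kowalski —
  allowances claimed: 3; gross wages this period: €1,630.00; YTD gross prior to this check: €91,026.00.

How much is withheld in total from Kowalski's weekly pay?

€253.59

State Income Tax: taxable = €1,630.00 − 3×€120.00 = €1,270.00
  9.7% × €1,270.00 = €123.19
Social Insurance: 8% × €1,630.00 = €130.40
Total: €123.19 + €130.40 = €253.59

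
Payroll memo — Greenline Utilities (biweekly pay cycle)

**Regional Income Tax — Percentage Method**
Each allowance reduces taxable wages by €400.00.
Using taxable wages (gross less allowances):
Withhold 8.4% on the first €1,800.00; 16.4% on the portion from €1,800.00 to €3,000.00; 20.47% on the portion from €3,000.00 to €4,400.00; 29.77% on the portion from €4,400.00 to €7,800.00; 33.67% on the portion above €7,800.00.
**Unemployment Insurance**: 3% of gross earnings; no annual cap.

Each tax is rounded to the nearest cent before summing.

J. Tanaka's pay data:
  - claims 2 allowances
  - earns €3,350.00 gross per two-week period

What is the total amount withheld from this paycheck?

€374.70

Regional Income Tax: taxable = €3,350.00 − 2×€400.00 = €2,550.00
  €151.20 + 16.4% × (€2,550.00 − €1,800.00) = €151.20 + 16.4% × €750.00 = €274.20
Unemployment Insurance: 3% × €3,350.00 = €100.50
Total: €274.20 + €100.50 = €374.70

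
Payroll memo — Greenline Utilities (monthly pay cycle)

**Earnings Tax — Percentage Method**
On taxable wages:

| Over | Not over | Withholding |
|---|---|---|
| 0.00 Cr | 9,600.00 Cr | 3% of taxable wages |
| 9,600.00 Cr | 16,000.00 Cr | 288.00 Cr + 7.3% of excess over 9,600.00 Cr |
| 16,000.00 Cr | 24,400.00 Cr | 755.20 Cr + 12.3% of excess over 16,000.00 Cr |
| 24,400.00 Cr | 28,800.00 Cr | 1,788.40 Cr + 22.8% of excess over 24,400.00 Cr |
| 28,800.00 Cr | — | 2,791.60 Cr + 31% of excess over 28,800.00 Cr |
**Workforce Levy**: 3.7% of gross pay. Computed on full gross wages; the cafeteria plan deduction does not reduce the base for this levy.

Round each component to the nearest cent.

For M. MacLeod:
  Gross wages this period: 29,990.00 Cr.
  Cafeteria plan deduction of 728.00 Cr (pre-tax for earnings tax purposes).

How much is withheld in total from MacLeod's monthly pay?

Earnings Tax: taxable = 29,990.00 Cr − 728.00 Cr = 29,262.00 Cr
  2,791.60 Cr + 31% × (29,262.00 Cr − 28,800.00 Cr) = 2,791.60 Cr + 31% × 462.00 Cr = 2,934.82 Cr
Workforce Levy: 3.7% × 29,990.00 Cr = 1,109.63 Cr
Total: 2,934.82 Cr + 1,109.63 Cr = 4,044.45 Cr

4,044.45 Cr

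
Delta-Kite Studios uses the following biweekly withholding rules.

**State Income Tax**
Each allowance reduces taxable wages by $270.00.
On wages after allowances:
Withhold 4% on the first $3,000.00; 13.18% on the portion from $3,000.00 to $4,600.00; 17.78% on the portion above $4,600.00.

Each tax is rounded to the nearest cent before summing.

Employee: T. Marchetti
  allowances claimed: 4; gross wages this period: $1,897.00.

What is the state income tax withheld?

State Income Tax: taxable = $1,897.00 − 4×$270.00 = $817.00
  4% × $817.00 = $32.68

$32.68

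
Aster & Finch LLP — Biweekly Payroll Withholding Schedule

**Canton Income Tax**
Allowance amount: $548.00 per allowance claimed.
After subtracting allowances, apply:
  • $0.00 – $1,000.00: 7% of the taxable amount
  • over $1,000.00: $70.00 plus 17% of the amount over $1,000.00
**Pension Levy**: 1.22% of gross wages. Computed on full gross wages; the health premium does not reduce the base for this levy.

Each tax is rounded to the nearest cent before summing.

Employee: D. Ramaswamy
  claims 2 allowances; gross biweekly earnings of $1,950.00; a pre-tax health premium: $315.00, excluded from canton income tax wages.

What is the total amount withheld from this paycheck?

Canton Income Tax: taxable = $1,950.00 − $315.00 − 2×$548.00 = $539.00
  7% × $539.00 = $37.73
Pension Levy: 1.22% × $1,950.00 = $23.79
Total: $37.73 + $23.79 = $61.52

$61.52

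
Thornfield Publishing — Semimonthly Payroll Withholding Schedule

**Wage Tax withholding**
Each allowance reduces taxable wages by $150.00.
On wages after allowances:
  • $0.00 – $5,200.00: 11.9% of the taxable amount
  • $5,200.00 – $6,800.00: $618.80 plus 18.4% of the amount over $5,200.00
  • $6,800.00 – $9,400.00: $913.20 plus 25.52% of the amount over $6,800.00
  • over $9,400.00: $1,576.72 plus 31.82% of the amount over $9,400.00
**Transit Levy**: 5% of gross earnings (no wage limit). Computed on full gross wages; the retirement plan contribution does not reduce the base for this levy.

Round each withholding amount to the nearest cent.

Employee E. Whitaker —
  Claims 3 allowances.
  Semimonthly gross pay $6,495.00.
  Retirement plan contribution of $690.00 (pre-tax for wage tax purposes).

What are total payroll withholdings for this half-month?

Wage Tax: taxable = $6,495.00 − $690.00 − 3×$150.00 = $5,355.00
  $618.80 + 18.4% × ($5,355.00 − $5,200.00) = $618.80 + 18.4% × $155.00 = $647.32
Transit Levy: 5% × $6,495.00 = $324.75
Total: $647.32 + $324.75 = $972.07

$972.07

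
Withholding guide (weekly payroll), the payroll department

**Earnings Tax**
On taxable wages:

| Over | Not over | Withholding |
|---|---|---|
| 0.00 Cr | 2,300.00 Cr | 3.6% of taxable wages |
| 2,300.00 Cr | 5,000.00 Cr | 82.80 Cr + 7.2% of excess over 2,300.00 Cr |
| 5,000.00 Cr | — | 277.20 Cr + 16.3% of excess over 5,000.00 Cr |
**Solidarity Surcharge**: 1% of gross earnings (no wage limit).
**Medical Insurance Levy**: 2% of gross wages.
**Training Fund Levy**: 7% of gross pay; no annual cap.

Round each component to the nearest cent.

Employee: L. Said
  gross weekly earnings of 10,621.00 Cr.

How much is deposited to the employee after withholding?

Earnings Tax: taxable = 10,621.00 Cr
  277.20 Cr + 16.3% × (10,621.00 Cr − 5,000.00 Cr) = 277.20 Cr + 16.3% × 5,621.00 Cr = 1,193.42 Cr
Solidarity Surcharge: 1% × 10,621.00 Cr = 106.21 Cr
Medical Insurance Levy: 2% × 10,621.00 Cr = 212.42 Cr
Training Fund Levy: 7% × 10,621.00 Cr = 743.47 Cr
Total withheld: 1,193.42 Cr + 106.21 Cr + 212.42 Cr + 743.47 Cr = 2,255.52 Cr
Net pay: 10,621.00 Cr − 2,255.52 Cr = 8,365.48 Cr

8,365.48 Cr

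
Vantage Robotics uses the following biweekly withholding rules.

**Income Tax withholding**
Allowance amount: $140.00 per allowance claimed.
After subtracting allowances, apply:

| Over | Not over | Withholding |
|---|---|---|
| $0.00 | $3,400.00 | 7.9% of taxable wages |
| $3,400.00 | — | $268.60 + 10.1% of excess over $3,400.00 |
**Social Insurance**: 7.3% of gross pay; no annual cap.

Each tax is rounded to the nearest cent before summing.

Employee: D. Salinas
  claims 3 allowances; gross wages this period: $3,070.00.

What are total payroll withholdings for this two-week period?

$433.46

Income Tax: taxable = $3,070.00 − 3×$140.00 = $2,650.00
  7.9% × $2,650.00 = $209.35
Social Insurance: 7.3% × $3,070.00 = $224.11
Total: $209.35 + $224.11 = $433.46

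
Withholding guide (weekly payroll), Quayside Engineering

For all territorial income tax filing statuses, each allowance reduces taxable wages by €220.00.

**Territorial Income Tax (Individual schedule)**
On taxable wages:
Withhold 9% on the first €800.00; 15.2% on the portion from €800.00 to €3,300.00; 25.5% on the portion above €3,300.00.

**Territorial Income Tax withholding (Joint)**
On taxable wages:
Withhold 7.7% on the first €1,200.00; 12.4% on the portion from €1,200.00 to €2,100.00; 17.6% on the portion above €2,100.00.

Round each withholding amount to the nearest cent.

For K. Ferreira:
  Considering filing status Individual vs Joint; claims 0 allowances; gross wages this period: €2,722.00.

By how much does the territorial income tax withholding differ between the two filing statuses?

Territorial Income Tax (Individual): taxable = €2,722.00
  €72.00 + 15.2% × (€2,722.00 − €800.00) = €72.00 + 15.2% × €1,922.00 = €364.14
Territorial Income Tax (Joint): taxable = €2,722.00
  €204.00 + 17.6% × (€2,722.00 − €2,100.00) = €204.00 + 17.6% × €622.00 = €313.47
Difference: |€364.14 − €313.47| = €50.67 (higher under Individual)

€50.67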